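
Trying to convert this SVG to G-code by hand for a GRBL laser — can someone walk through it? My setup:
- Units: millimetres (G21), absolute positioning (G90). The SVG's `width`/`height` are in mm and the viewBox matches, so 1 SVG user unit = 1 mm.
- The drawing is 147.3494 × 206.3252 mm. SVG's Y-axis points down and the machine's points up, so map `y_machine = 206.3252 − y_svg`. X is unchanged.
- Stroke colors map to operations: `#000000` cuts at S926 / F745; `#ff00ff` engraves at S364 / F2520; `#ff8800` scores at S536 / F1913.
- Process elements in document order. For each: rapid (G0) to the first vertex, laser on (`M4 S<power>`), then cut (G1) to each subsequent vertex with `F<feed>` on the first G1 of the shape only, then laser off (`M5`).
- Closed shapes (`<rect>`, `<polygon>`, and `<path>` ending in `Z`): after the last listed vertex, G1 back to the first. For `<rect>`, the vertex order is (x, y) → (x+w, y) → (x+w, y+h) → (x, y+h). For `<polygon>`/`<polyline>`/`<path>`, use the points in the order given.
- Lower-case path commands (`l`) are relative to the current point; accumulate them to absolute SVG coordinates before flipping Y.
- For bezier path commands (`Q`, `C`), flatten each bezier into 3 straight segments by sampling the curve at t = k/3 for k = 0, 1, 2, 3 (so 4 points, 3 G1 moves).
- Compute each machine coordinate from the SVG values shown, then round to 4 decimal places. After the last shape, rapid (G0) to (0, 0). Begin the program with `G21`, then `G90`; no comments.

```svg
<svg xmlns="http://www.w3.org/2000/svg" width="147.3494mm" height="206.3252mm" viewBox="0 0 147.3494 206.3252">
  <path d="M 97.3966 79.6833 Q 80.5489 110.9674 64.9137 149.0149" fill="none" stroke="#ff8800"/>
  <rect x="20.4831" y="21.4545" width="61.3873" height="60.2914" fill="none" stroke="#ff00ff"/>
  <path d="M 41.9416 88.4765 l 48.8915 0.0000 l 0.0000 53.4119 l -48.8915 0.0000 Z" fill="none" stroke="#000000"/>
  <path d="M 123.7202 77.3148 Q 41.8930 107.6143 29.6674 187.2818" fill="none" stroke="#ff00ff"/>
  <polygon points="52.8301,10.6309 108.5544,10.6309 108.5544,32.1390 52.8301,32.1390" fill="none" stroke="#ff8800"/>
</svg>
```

Since the viewBox matches the mm dimensions, user units are millimetres directly. The only transform is the Y-flip y_m = 206.3252 − y_svg.

Shape 1 is a quadratic bezier drawn with `<path>`. Its stroke #ff8800 means score at S536, F1913. After flipping Y the toolpath is (97.3966,126.6419) → (86.2995,105.0343) → (75.4719,81.9238) → (64.9137,57.3103).

Shape 2 is a rectangle drawn with `<rect>`. Its stroke #ff00ff means engrave at S364, F2520. After flipping Y the toolpath is (20.4831,184.8707) → (81.8704,184.8707) → (81.8704,124.5793) → (20.4831,124.5793) → (20.4831,184.8707), returning to the start.

Shape 3 is a rectangle drawn with `<path>`. Its stroke #000000 means cut at S926, F745. After flipping Y the toolpath is (41.9416,117.8487) → (90.8331,117.8487) → (90.8331,64.4368) → (41.9416,64.4368) → (41.9416,117.8487), returning to the start.

Shape 4 is a quadratic bezier drawn with `<path>`. Its stroke #ff00ff means engrave at S364, F2520. After flipping Y the toolpath is (123.7202,129.0104) → (76.9022,103.3254) → (45.5513,66.6697) → (29.6674,19.0434).

Shape 5 is a rectangle drawn with `<polygon>`. Its stroke #ff8800 means score at S536, F1913. After flipping Y the toolpath is (52.8301,195.6943) → (108.5544,195.6943) → (108.5544,174.1862) → (52.8301,174.1862) → (52.8301,195.6943), returning to the start.

G21
G90
G0 X97.3966 Y126.6419
M4 S536
G1 X86.2995 Y105.0343 F1913
G1 X75.4719 Y81.9238
G1 X64.9137 Y57.3103
M5
G0 X20.4831 Y184.8707
M4 S364
G1 X81.8704 Y184.8707 F2520
G1 X81.8704 Y124.5793
G1 X20.4831 Y124.5793
G1 X20.4831 Y184.8707
M5
G0 X41.9416 Y117.8487
M4 S926
G1 X90.8331 Y117.8487 F745
G1 X90.8331 Y64.4368
G1 X41.9416 Y64.4368
G1 X41.9416 Y117.8487
M5
G0 X123.7202 Y129.0104
M4 S364
G1 X76.9022 Y103.3254 F2520
G1 X45.5513 Y66.6697
G1 X29.6674 Y19.0434
M5
G0 X52.8301 Y195.6943
M4 S536
G1 X108.5544 Y195.6943 F1913
G1 X108.5544 Y174.1862
G1 X52.8301 Y174.1862
G1 X52.8301 Y195.6943
M5
G0 X0.0000 Y0.0000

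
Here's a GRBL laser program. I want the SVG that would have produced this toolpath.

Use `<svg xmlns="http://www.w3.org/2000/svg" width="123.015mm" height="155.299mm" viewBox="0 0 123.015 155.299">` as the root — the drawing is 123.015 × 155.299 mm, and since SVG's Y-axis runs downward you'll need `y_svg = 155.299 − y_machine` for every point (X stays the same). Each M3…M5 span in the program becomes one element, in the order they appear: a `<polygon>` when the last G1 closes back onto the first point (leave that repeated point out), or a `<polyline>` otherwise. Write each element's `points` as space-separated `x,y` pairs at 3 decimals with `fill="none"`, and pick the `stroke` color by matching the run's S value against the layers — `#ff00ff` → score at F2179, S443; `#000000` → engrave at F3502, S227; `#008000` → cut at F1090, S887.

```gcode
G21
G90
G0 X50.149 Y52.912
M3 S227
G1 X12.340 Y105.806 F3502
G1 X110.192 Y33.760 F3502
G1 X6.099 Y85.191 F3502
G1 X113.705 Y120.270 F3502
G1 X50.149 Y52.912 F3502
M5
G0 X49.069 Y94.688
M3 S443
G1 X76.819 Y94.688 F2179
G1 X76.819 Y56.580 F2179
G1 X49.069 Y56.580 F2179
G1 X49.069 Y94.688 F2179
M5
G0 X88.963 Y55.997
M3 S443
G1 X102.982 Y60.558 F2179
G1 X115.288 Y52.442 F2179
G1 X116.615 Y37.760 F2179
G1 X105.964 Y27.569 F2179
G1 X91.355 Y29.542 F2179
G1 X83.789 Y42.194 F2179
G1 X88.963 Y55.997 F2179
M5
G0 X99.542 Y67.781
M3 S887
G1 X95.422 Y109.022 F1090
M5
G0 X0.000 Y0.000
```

<svg xmlns="http://www.w3.org/2000/svg" width="123.015mm" height="155.299mm" viewBox="0 0 123.015 155.299">
  <polygon points="50.149,102.387 12.340,49.493 110.192,121.539 6.099,70.108 113.705,35.029" fill="none" stroke="#000000"/>
  <polygon points="49.069,60.611 76.819,60.611 76.819,98.719 49.069,98.719" fill="none" stroke="#ff00ff"/>
  <polygon points="88.963,99.302 102.982,94.741 115.288,102.857 116.615,117.539 105.964,127.730 91.355,125.757 83.789,113.105" fill="none" stroke="#ff00ff"/>
  <polyline points="99.542,87.518 95.422,46.277" fill="none" stroke="#008000"/>
</svg>

y_svg = 155.299 − y_m.

[1] S227→`#000000` (engrave); closed run; points: 50.149,102.387 12.340,49.493 110.192,121.539 6.099,70.108 113.705,35.029

[2] S443→`#ff00ff` (score); closed run; points: 49.069,60.611 76.819,60.611 76.819,98.719 49.069,98.719

[3] S443→`#ff00ff` (score); closed run; points: 88.963,99.302 102.982,94.741 115.288,102.857 116.615,117.539 105.964,127.730 91.355,125.757 83.789,113.105

[4] S887→`#008000` (cut); open run; points: 99.542,87.518 95.422,46.277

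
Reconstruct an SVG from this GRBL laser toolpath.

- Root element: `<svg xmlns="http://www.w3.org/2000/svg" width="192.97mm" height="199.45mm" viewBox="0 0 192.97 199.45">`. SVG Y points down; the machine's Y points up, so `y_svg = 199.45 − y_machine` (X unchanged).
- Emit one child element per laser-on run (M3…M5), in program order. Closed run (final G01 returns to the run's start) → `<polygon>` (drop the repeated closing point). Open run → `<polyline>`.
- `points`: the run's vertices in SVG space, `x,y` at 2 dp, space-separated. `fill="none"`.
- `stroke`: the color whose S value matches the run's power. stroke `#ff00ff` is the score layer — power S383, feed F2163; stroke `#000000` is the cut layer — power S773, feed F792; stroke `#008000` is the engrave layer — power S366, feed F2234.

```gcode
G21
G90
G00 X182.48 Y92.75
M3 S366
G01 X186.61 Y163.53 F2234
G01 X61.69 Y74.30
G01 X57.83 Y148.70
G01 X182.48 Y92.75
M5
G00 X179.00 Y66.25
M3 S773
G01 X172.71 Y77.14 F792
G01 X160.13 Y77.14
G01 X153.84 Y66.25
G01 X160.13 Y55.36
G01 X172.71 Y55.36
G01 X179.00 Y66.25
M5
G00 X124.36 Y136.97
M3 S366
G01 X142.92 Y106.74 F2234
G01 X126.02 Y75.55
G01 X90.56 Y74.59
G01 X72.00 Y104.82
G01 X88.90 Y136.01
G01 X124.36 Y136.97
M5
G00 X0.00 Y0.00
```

<svg xmlns="http://www.w3.org/2000/svg" width="192.97mm" height="199.45mm" viewBox="0 0 192.97 199.45">
  <polygon points="182.48,106.70 186.61,35.92 61.69,125.15 57.83,50.75" fill="none" stroke="#008000"/>
  <polygon points="179.00,133.20 172.71,122.31 160.13,122.31 153.84,133.20 160.13,144.09 172.71,144.09" fill="none" stroke="#000000"/>
  <polygon points="124.36,62.48 142.92,92.71 126.02,123.90 90.56,124.86 72.00,94.63 88.90,63.44" fill="none" stroke="#008000"/>
</svg>

Each laser-on run becomes one SVG element. Flip Y back into SVG space with y_svg = 199.45 − y_machine.

Run 1: S366 ⇒ engrave layer `#008000`. The run returns to its start, so emit a `<polygon>` with points (Y-flipped): 182.48,106.70 186.61,35.92 61.69,125.15 57.83,50.75.

Run 2: S773 ⇒ cut layer `#000000`. The run returns to its start, so emit a `<polygon>` with points (Y-flipped): 179.00,133.20 172.71,122.31 160.13,122.31 153.84,133.20 160.13,144.09 172.71,144.09.

Run 3: power S366 maps to stroke `#008000` (engrave). The run returns to its start, so emit a `<polygon>` with points (Y-flipped): 124.36,62.48 142.92,92.71 126.02,123.90 90.56,124.86 72.00,94.63 88.90,63.44.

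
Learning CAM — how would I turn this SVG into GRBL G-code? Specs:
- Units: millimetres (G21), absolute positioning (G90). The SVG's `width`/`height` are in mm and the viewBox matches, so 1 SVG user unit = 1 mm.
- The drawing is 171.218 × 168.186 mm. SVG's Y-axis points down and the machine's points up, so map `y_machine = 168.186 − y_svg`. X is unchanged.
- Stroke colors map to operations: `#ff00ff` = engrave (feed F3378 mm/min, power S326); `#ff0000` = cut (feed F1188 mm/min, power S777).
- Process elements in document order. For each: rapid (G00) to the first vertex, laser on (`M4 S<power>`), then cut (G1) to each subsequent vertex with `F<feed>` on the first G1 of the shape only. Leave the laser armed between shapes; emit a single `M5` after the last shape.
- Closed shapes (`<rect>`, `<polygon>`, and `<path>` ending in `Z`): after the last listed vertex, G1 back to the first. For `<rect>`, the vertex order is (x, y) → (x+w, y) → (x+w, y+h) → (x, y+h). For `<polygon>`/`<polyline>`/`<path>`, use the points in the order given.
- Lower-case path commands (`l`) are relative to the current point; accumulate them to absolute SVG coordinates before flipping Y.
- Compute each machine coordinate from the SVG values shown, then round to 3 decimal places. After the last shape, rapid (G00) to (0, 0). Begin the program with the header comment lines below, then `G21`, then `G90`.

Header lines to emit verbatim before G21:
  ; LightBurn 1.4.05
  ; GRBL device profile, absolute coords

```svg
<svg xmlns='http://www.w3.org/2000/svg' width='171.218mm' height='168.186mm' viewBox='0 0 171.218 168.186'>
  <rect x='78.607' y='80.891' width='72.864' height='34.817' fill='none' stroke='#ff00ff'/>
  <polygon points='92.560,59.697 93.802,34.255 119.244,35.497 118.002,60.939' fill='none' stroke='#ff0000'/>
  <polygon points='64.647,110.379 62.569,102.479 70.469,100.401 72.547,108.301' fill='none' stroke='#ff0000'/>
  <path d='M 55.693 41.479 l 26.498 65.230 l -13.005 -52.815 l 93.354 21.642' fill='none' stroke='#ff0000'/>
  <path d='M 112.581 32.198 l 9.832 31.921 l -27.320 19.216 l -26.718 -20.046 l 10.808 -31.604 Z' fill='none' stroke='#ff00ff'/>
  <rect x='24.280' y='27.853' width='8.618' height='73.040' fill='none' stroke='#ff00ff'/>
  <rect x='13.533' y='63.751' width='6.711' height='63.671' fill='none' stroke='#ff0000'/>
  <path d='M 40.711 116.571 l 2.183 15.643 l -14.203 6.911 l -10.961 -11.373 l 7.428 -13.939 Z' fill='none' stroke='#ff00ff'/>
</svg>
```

viewBox `0 0 171.218 168.186` with mm width/height → 1 unit = 1 mm. Flip: y_m = 168.186 − y_svg.

**Shape 1** — `<rect>` rectangle, stroke `#ff00ff` → engrave (S326, F3378). Machine vertices: (78.607,87.295) → (151.471,87.295) → (151.471,52.478) → (78.607,52.478) → (78.607,87.295). Closed: final G1 returns to the first vertex.

**Shape 2** — `<polygon>` regular polygon, stroke `#ff0000` → cut (S777, F1188). Machine vertices: (92.560,108.489) → (93.802,133.931) → (119.244,132.689) → (118.002,107.247) → (92.560,108.489). Closed: final G1 returns to the first vertex.

**Shape 3** — `<polygon>` regular polygon, stroke `#ff0000` → cut (S777, F1188). Machine vertices: (64.647,57.807) → (62.569,65.707) → (70.469,67.785) → (72.547,59.885) → (64.647,57.807). Closed: final G1 returns to the first vertex.

**Shape 4** — `<path>` open polyline, stroke `#ff0000` → cut (S777, F1188). Machine vertices: (55.693,126.707) → (82.191,61.477) → (69.186,114.292) → (162.540,92.650). Open path.

**Shape 5** — `<path>` regular polygon, stroke `#ff00ff` → engrave (S326, F3378). Machine vertices: (112.581,135.988) → (122.413,104.067) → (95.093,84.851) → (68.375,104.897) → (79.183,136.501) → (112.581,135.988). Closed: final G1 returns to the first vertex.

**Shape 6** — `<rect>` rectangle, stroke `#ff00ff` → engrave (S326, F3378). Machine vertices: (24.280,140.333) → (32.898,140.333) → (32.898,67.293) → (24.280,67.293) → (24.280,140.333). Closed: final G1 returns to the first vertex.

**Shape 7** — `<rect>` rectangle, stroke `#ff0000` → cut (S777, F1188). Machine vertices: (13.533,104.435) → (20.244,104.435) → (20.244,40.764) → (13.533,40.764) → (13.533,104.435). Closed: final G1 returns to the first vertex.

**Shape 8** — `<path>` regular polygon, stroke `#ff00ff` → engrave (S326, F3378). Machine vertices: (40.711,51.615) → (42.894,35.972) → (28.691,29.061) → (17.730,40.434) → (25.158,54.373) → (40.711,51.615). Closed: final G1 returns to the first vertex.

; LightBurn 1.4.05
; GRBL device profile, absolute coords
G21
G90
G00 X78.607 Y87.295
M4 S326
G1 X151.471 Y87.295 F3378
G1 X151.471 Y52.478
G1 X78.607 Y52.478
G1 X78.607 Y87.295
G00 X92.560 Y108.489
M4 S777
G1 X93.802 Y133.931 F1188
G1 X119.244 Y132.689
G1 X118.002 Y107.247
G1 X92.560 Y108.489
G00 X64.647 Y57.807
M4 S777
G1 X62.569 Y65.707 F1188
G1 X70.469 Y67.785
G1 X72.547 Y59.885
G1 X64.647 Y57.807
G00 X55.693 Y126.707
M4 S777
G1 X82.191 Y61.477 F1188
G1 X69.186 Y114.292
G1 X162.540 Y92.650
G00 X112.581 Y135.988
M4 S326
G1 X122.413 Y104.067 F3378
G1 X95.093 Y84.851
G1 X68.375 Y104.897
G1 X79.183 Y136.501
G1 X112.581 Y135.988
G00 X24.280 Y140.333
M4 S326
G1 X32.898 Y140.333 F3378
G1 X32.898 Y67.293
G1 X24.280 Y67.293
G1 X24.280 Y140.333
G00 X13.533 Y104.435
M4 S777
G1 X20.244 Y104.435 F1188
G1 X20.244 Y40.764
G1 X13.533 Y40.764
G1 X13.533 Y104.435
G00 X40.711 Y51.615
M4 S326
G1 X42.894 Y35.972 F3378
G1 X28.691 Y29.061
G1 X17.730 Y40.434
G1 X25.158 Y54.373
G1 X40.711 Y51.615
M5
G00 X0.000 Y0.000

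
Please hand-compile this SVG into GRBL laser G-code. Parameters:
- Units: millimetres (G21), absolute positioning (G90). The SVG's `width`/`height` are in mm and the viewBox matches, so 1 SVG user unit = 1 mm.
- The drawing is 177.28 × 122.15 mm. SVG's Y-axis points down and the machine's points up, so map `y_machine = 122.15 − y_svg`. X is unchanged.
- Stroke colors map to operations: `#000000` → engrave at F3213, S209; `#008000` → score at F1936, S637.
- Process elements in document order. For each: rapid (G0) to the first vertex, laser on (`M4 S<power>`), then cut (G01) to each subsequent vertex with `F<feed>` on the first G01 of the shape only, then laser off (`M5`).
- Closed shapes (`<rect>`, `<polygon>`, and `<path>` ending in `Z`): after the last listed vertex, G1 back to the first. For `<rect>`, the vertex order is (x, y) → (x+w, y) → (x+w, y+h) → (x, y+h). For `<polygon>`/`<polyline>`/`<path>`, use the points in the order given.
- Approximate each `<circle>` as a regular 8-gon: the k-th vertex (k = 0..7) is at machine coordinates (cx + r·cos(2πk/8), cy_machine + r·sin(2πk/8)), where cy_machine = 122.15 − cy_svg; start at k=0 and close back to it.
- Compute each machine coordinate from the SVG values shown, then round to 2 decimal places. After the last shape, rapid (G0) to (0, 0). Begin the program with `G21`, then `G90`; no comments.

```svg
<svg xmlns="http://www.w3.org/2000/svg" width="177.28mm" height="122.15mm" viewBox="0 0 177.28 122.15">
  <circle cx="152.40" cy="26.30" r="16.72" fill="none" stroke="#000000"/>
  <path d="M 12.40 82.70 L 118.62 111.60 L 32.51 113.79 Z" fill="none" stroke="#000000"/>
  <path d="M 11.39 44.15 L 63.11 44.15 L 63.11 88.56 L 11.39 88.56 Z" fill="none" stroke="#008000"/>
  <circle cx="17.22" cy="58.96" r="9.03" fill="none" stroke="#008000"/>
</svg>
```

1 u = 1 mm; y_m = 122.15 − y.

[1] `<circle>` circle, #000000→engrave S209 F3213: (169.12,95.85) → (164.22,107.67) → (152.40,112.57) → (140.58,107.67) → (135.68,95.85) → (140.58,84.03) → (152.40,79.13) → (164.22,84.03) → (169.12,95.85) (closed)

[2] `<path>` closed polygon, #000000→engrave S209 F3213: (12.40,39.45) → (118.62,10.55) → (32.51,8.36) → (12.40,39.45) (closed)

[3] `<path>` rectangle, #008000→score S637 F1936: (11.39,78.00) → (63.11,78.00) → (63.11,33.59) → (11.39,33.59) → (11.39,78.00) (closed)

[4] `<circle>` circle, #008000→score S637 F1936: (26.25,63.19) → (23.61,69.58) → (17.22,72.22) → (10.83,69.58) → (8.19,63.19) → (10.83,56.80) → (17.22,54.16) → (23.61,56.80) → (26.25,63.19) (closed)

G21
G90
G0 X169.12 Y95.85
M4 S209
G01 X164.22 Y107.67 F3213
G01 X152.40 Y112.57
G01 X140.58 Y107.67
G01 X135.68 Y95.85
G01 X140.58 Y84.03
G01 X152.40 Y79.13
G01 X164.22 Y84.03
G01 X169.12 Y95.85
M5
G0 X12.40 Y39.45
M4 S209
G01 X118.62 Y10.55 F3213
G01 X32.51 Y8.36
G01 X12.40 Y39.45
M5
G0 X11.39 Y78.00
M4 S637
G01 X63.11 Y78.00 F1936
G01 X63.11 Y33.59
G01 X11.39 Y33.59
G01 X11.39 Y78.00
M5
G0 X26.25 Y63.19
M4 S637
G01 X23.61 Y69.58 F1936
G01 X17.22 Y72.22
G01 X10.83 Y69.58
G01 X8.19 Y63.19
G01 X10.83 Y56.80
G01 X17.22 Y54.16
G01 X23.61 Y56.80
G01 X26.25 Y63.19
M5
G0 X0.00 Y0.00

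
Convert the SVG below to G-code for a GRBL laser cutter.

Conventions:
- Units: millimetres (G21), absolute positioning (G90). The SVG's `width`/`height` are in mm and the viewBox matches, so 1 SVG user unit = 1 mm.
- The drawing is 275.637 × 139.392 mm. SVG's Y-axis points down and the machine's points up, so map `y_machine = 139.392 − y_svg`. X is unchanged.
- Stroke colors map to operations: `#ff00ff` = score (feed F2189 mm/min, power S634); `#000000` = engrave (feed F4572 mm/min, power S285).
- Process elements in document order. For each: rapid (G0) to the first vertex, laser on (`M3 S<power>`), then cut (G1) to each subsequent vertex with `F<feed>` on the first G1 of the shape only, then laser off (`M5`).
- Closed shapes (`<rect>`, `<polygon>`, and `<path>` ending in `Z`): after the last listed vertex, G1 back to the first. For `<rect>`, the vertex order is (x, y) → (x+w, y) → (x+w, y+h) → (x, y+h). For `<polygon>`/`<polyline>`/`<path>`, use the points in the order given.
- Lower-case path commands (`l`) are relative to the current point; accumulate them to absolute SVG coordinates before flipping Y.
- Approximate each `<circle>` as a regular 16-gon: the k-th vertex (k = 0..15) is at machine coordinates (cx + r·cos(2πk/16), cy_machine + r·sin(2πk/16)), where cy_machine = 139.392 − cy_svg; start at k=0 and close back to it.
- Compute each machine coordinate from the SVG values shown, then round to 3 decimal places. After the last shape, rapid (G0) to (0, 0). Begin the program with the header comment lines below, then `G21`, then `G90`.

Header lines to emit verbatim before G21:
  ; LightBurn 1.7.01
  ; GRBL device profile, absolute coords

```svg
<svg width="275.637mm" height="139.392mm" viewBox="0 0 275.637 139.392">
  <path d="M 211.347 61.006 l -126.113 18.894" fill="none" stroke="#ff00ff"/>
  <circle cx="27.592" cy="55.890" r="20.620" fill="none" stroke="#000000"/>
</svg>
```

; LightBurn 1.7.01
; GRBL device profile, absolute coords
G21
G90
G0 X211.347 Y78.386
M3 S634
G1 X85.234 Y59.492 F2189
M5
G0 X48.212 Y83.502
M3 S285
G1 X46.642 Y91.393 F4572
G1 X42.173 Y98.083
G1 X35.483 Y102.552
G1 X27.592 Y104.122
G1 X19.701 Y102.552
G1 X13.011 Y98.083
G1 X8.542 Y91.393
G1 X6.972 Y83.502
G1 X8.542 Y75.611
G1 X13.011 Y68.921
G1 X19.701 Y64.452
G1 X27.592 Y62.882
G1 X35.483 Y64.452
G1 X42.173 Y68.921
G1 X46.642 Y75.611
G1 X48.212 Y83.502
M5
G0 X0.000 Y0.000

1 u = 1 mm; y_m = 139.392 − y.

[1] `<path>` line segment, #ff00ff→score S634 F2189: (211.347,78.386) → (85.234,59.492)

[2] `<circle>` circle, #000000→engrave S285 F4572: (48.212,83.502) → (46.642,91.393) → (42.173,98.083) → (35.483,102.552) → (27.592,104.122) → (19.701,102.552) → (13.011,98.083) → (8.542,91.393) → (6.972,83.502) → (8.542,75.611) → (13.011,68.921) → (19.701,64.452) → (27.592,62.882) → (35.483,64.452) → (42.173,68.921) → (46.642,75.611) → (48.212,83.502) (closed)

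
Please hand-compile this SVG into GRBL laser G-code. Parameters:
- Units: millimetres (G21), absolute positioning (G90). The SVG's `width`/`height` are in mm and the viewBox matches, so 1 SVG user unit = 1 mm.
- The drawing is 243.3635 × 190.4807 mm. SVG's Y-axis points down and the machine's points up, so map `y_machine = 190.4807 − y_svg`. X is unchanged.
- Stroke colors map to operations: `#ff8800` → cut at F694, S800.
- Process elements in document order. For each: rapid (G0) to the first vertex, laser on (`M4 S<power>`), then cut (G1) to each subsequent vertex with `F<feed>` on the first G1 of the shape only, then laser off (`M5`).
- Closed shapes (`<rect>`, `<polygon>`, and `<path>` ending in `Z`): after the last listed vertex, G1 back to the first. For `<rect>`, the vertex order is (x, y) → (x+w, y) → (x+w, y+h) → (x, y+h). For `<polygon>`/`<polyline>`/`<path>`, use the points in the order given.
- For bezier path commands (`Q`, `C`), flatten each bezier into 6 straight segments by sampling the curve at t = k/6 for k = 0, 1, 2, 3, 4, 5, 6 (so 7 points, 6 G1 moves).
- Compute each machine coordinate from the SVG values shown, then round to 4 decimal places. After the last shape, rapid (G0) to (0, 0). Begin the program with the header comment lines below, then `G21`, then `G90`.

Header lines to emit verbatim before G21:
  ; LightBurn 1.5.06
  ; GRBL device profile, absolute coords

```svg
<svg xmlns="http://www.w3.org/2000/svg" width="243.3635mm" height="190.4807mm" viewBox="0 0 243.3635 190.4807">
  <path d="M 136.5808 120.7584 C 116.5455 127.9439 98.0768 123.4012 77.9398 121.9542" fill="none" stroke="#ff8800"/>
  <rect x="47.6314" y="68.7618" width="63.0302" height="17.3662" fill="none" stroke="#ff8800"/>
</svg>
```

Since the viewBox matches the mm dimensions, user units are millimetres directly. The only transform is the Y-flip y_m = 190.4807 − y_svg.

Shape 1 is a cubic bezier drawn with `<path>`. Its stroke #ff8800 means cut at S800, F694. After flipping Y the toolpath is (136.5808,69.7223) → (126.6787,67.0383) → (116.9479,65.8972) → (107.2984,65.8872) → (97.6405,66.5966) → (87.8843,67.6137) → (77.9398,68.5265).

Shape 2 is a rectangle drawn with `<rect>`. Its stroke #ff8800 means cut at S800, F694. After flipping Y the toolpath is (47.6314,121.7189) → (110.6616,121.7189) → (110.6616,104.3527) → (47.6314,104.3527) → (47.6314,121.7189), returning to the start.

; LightBurn 1.5.06
; GRBL device profile, absolute coords
G21
G90
G0 X136.5808 Y69.7223
M4 S800
G1 X126.6787 Y67.0383 F694
G1 X116.9479 Y65.8972
G1 X107.2984 Y65.8872
G1 X97.6405 Y66.5966
G1 X87.8843 Y67.6137
G1 X77.9398 Y68.5265
M5
G0 X47.6314 Y121.7189
M4 S800
G1 X110.6616 Y121.7189 F694
G1 X110.6616 Y104.3527
G1 X47.6314 Y104.3527
G1 X47.6314 Y121.7189
M5
G0 X0.0000 Y0.0000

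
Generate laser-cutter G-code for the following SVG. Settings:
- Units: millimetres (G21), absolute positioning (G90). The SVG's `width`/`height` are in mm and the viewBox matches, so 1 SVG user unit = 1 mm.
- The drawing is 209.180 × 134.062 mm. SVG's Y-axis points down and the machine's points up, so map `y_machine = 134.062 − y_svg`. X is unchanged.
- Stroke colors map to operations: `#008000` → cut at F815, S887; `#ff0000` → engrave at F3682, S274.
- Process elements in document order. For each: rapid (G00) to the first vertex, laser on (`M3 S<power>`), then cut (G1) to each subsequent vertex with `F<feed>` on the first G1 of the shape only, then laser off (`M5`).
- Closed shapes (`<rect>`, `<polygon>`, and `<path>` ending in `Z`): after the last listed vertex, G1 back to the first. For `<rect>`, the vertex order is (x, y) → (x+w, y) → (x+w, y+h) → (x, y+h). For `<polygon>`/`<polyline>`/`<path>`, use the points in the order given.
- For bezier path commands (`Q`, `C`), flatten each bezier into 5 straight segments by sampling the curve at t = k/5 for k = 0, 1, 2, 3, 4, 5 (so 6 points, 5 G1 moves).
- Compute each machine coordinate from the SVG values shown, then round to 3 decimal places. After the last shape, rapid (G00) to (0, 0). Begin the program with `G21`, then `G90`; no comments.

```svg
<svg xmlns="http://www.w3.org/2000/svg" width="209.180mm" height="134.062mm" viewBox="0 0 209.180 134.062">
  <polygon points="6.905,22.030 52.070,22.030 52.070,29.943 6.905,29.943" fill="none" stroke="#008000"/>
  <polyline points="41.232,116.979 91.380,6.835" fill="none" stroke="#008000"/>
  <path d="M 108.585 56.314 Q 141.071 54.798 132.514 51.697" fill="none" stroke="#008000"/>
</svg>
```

viewBox `0 0 209.180 134.062` with mm width/height → 1 unit = 1 mm. Flip: y_m = 134.062 − y_svg.

**Shape 1** — `<polygon>` rectangle, stroke `#008000` → cut (S887, F815). Machine vertices: (6.905,112.032) → (52.070,112.032) → (52.070,104.119) → (6.905,104.119) → (6.905,112.032). Closed: final G1 returns to the first vertex.

**Shape 2** — `<polyline>` line segment, stroke `#008000` → cut (S887, F815). Machine vertices: (41.232,17.083) → (91.380,127.227). Open path.

**Shape 3** — `<path>` quadratic bezier, stroke `#008000` → cut (S887, F815). Control points (SVG): P0=(108.585,56.314), P1=(141.071,54.798), P2=(132.514,51.697); sampled at t=k/5. Machine vertices: (108.585,77.748) → (119.938,78.418) → (128.007,79.214) → (132.793,80.138) → (134.295,81.188) → (132.514,82.365). Open path.

G21
G90
G00 X6.905 Y112.032
M3 S887
G1 X52.070 Y112.032 F815
G1 X52.070 Y104.119
G1 X6.905 Y104.119
G1 X6.905 Y112.032
M5
G00 X41.232 Y17.083
M3 S887
G1 X91.380 Y127.227 F815
M5
G00 X108.585 Y77.748
M3 S887
G1 X119.938 Y78.418 F815
G1 X128.007 Y79.214
G1 X132.793 Y80.138
G1 X134.295 Y81.188
G1 X132.514 Y82.365
M5
G00 X0.000 Y0.000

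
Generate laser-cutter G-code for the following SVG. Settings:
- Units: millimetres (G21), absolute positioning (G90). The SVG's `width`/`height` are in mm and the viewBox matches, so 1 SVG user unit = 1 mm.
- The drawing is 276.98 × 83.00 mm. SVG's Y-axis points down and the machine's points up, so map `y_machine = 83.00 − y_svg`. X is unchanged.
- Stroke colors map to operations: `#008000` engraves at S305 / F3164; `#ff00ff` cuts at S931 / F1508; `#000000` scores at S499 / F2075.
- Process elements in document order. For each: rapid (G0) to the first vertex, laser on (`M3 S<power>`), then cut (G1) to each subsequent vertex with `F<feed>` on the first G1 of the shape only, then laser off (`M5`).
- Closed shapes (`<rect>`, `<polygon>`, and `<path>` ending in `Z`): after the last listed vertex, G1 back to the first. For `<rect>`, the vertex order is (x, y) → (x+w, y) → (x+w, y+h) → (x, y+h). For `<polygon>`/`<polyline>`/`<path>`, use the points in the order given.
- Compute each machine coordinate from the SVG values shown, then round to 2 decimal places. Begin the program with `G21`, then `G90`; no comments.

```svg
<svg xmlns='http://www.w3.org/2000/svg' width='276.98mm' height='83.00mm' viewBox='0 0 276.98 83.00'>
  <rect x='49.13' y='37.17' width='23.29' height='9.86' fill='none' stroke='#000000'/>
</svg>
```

Since the viewBox matches the mm dimensions, user units are millimetres directly. The only transform is the Y-flip y_m = 83.00 − y_svg.

Shape 1 is a rectangle drawn with `<rect>`. Its stroke #000000 means score at S499, F2075. After flipping Y the toolpath is (49.13,45.83) → (72.42,45.83) → (72.42,35.97) → (49.13,35.97) → (49.13,45.83), returning to the start.

G21
G90
G0 X49.13 Y45.83
M3 S499
G1 X72.42 Y45.83 F2075
G1 X72.42 Y35.97
G1 X49.13 Y35.97
G1 X49.13 Y45.83
M5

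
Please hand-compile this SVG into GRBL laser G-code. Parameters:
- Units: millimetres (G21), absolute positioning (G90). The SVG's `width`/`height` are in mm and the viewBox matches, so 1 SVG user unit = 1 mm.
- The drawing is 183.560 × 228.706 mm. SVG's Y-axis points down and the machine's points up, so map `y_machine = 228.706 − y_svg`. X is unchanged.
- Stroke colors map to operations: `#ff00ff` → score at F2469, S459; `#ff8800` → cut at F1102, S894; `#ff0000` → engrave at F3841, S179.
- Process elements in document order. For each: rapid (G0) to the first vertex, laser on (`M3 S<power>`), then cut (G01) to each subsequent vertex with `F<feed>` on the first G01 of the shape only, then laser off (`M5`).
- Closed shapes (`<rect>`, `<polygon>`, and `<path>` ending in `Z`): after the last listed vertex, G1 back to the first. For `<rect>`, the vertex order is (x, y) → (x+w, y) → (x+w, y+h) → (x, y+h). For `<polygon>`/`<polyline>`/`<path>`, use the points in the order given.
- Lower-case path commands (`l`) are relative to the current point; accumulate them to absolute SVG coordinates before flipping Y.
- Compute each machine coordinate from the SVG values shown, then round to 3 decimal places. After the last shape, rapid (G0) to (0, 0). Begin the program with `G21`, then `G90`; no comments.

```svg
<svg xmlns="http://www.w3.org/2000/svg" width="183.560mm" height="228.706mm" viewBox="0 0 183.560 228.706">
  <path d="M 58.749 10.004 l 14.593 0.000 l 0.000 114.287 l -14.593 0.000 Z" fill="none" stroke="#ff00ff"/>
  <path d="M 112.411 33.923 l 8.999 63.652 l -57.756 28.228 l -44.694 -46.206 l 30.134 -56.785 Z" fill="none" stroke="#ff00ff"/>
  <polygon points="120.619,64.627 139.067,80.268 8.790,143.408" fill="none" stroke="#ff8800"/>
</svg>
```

G21
G90
G0 X58.749 Y218.702
M3 S459
G01 X73.342 Y218.702 F2469
G01 X73.342 Y104.415
G01 X58.749 Y104.415
G01 X58.749 Y218.702
M5
G0 X112.411 Y194.783
M3 S459
G01 X121.410 Y131.131 F2469
G01 X63.654 Y102.903
G01 X18.960 Y149.109
G01 X49.094 Y205.894
G01 X112.411 Y194.783
M5
G0 X120.619 Y164.079
M3 S894
G01 X139.067 Y148.438 F1102
G01 X8.790 Y85.298
G01 X120.619 Y164.079
M5
G0 X0.000 Y0.000

viewBox `0 0 183.560 228.706` with mm width/height → 1 unit = 1 mm. Flip: y_m = 228.706 − y_svg.

**Shape 1** — `<path>` rectangle, stroke `#ff00ff` → score (S459, F2469). Machine vertices: (58.749,218.702) → (73.342,218.702) → (73.342,104.415) → (58.749,104.415) → (58.749,218.702). Closed: final G1 returns to the first vertex.

**Shape 2** — `<path>` regular polygon, stroke `#ff00ff` → score (S459, F2469). Machine vertices: (112.411,194.783) → (121.410,131.131) → (63.654,102.903) → (18.960,149.109) → (49.094,205.894) → (112.411,194.783). Closed: final G1 returns to the first vertex.

**Shape 3** — `<polygon>` closed polygon, stroke `#ff8800` → cut (S894, F1102). Machine vertices: (120.619,164.079) → (139.067,148.438) → (8.790,85.298) → (120.619,164.079). Closed: final G1 returns to the first vertex.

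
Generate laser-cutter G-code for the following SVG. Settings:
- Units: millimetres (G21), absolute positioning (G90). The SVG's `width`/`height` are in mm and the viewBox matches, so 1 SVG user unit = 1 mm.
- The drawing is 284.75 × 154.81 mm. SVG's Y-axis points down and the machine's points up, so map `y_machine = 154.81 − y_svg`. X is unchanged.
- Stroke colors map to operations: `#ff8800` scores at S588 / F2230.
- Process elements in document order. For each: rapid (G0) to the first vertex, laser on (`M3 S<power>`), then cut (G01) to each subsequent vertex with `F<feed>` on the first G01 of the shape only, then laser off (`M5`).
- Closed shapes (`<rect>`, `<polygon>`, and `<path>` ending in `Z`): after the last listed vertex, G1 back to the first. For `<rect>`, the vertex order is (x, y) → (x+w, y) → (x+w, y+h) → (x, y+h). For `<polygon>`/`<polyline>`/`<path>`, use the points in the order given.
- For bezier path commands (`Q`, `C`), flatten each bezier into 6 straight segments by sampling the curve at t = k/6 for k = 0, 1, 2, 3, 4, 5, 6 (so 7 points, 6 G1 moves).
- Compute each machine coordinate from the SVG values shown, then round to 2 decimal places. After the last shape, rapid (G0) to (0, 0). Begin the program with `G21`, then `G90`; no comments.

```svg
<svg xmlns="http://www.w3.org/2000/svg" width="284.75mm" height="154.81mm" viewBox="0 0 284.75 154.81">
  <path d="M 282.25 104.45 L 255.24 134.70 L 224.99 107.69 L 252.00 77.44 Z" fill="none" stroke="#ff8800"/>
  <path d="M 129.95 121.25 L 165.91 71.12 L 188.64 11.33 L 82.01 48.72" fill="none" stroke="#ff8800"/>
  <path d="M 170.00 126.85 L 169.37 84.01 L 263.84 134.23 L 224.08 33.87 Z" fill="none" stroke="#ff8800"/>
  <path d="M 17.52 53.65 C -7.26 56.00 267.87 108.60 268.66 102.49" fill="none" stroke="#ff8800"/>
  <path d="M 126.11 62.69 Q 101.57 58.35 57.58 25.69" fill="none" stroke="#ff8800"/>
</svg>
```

G21
G90
G0 X282.25 Y50.36
M3 S588
G01 X255.24 Y20.11 F2230
G01 X224.99 Y47.12
G01 X252.00 Y77.37
G01 X282.25 Y50.36
M5
G0 X129.95 Y33.56
M3 S588
G01 X165.91 Y83.69 F2230
G01 X188.64 Y143.48
G01 X82.01 Y106.09
M5
G0 X170.00 Y27.96
M3 S588
G01 X169.37 Y70.80 F2230
G01 X263.84 Y20.58
G01 X224.08 Y120.94
G01 X170.00 Y27.96
M5
G0 X17.52 Y101.16
M3 S588
G01 X27.46 Y96.30 F2230
G01 X71.44 Y86.10
G01 X133.50 Y73.57
G01 X197.69 Y61.74
G01 X248.06 Y53.65
G01 X268.66 Y52.32
M5
G0 X126.11 Y92.12
M3 S588
G01 X117.39 Y94.35 F2230
G01 X107.59 Y98.16
G01 X96.71 Y103.54
G01 X84.75 Y110.49
G01 X71.70 Y119.02
G01 X57.58 Y129.12
M5
G0 X0.00 Y0.00

viewBox `0 0 284.75 154.81` with mm width/height → 1 unit = 1 mm. Flip: y_m = 154.81 − y_svg.

**Shape 1** — `<path>` regular polygon, stroke `#ff8800` → score (S588, F2230). Machine vertices: (282.25,50.36) → (255.24,20.11) → (224.99,47.12) → (252.00,77.37) → (282.25,50.36). Closed: final G1 returns to the first vertex.

**Shape 2** — `<path>` open polyline, stroke `#ff8800` → score (S588, F2230). Machine vertices: (129.95,33.56) → (165.91,83.69) → (188.64,143.48) → (82.01,106.09). Open path.

**Shape 3** — `<path>` closed polygon, stroke `#ff8800` → score (S588, F2230). Machine vertices: (170.00,27.96) → (169.37,70.80) → (263.84,20.58) → (224.08,120.94) → (170.00,27.96). Closed: final G1 returns to the first vertex.

**Shape 4** — `<path>` cubic bezier, stroke `#ff8800` → score (S588, F2230). Control points (SVG): P0=(17.52,53.65), P1=(-7.26,56.00), P2=(267.87,108.60), P3=(268.66,102.49); sampled at t=k/6. Machine vertices: (17.52,101.16) → (27.46,96.30) → (71.44,86.10) → (133.50,73.57) → (197.69,61.74) → (248.06,53.65) → (268.66,52.32). Open path.

**Shape 5** — `<path>` quadratic bezier, stroke `#ff8800` → score (S588, F2230). Control points (SVG): P0=(126.11,62.69), P1=(101.57,58.35), P2=(57.58,25.69); sampled at t=k/6. Machine vertices: (126.11,92.12) → (117.39,94.35) → (107.59,98.16) → (96.71,103.54) → (84.75,110.49) → (71.70,119.02) → (57.58,129.12). Open path.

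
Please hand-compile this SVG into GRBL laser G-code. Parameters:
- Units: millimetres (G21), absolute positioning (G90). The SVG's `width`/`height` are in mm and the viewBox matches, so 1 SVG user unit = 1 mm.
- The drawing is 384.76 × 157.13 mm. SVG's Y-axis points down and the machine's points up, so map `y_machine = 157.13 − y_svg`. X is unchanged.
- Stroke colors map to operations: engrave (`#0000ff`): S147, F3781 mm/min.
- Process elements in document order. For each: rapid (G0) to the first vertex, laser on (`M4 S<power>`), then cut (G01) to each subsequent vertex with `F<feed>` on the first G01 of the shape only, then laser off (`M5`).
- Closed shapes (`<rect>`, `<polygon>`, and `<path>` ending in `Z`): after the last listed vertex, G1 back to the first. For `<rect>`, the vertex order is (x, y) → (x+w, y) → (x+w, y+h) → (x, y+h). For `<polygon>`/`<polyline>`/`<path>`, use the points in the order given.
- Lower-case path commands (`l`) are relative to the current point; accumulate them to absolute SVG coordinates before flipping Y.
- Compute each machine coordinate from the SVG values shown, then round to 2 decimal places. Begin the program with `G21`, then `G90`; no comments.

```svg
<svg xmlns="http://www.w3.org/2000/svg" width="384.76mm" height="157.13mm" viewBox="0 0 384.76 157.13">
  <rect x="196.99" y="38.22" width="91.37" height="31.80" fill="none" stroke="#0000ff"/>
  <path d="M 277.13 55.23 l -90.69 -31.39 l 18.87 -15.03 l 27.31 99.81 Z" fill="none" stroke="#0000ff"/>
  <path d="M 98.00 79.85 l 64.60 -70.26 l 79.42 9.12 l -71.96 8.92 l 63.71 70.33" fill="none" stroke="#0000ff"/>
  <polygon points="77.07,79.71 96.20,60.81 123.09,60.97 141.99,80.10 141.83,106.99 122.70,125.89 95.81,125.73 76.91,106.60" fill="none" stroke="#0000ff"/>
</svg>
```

G21
G90
G0 X196.99 Y118.91
M4 S147
G01 X288.36 Y118.91 F3781
G01 X288.36 Y87.11
G01 X196.99 Y87.11
G01 X196.99 Y118.91
M5
G0 X277.13 Y101.90
M4 S147
G01 X186.44 Y133.29 F3781
G01 X205.31 Y148.32
G01 X232.62 Y48.51
G01 X277.13 Y101.90
M5
G0 X98.00 Y77.28
M4 S147
G01 X162.60 Y147.54 F3781
G01 X242.02 Y138.42
G01 X170.06 Y129.50
G01 X233.77 Y59.17
M5
G0 X77.07 Y77.42
M4 S147
G01 X96.20 Y96.32 F3781
G01 X123.09 Y96.16
G01 X141.99 Y77.03
G01 X141.83 Y50.14
G01 X122.70 Y31.24
G01 X95.81 Y31.40
G01 X76.91 Y50.53
G01 X77.07 Y77.42
M5

1 u = 1 mm; y_m = 157.13 − y.

[1] `<rect>` rectangle, #0000ff→engrave S147 F3781: (196.99,118.91) → (288.36,118.91) → (288.36,87.11) → (196.99,87.11) → (196.99,118.91) (closed)

[2] `<path>` closed polygon, #0000ff→engrave S147 F3781: (277.13,101.90) → (186.44,133.29) → (205.31,148.32) → (232.62,48.51) → (277.13,101.90) (closed)

[3] `<path>` open polyline, #0000ff→engrave S147 F3781: (98.00,77.28) → (162.60,147.54) → (242.02,138.42) → (170.06,129.50) → (233.77,59.17)

[4] `<polygon>` regular polygon, #0000ff→engrave S147 F3781: (77.07,77.42) → (96.20,96.32) → (123.09,96.16) → (141.99,77.03) → (141.83,50.14) → (122.70,31.24) → (95.81,31.40) → (76.91,50.53) → (77.07,77.42) (closed)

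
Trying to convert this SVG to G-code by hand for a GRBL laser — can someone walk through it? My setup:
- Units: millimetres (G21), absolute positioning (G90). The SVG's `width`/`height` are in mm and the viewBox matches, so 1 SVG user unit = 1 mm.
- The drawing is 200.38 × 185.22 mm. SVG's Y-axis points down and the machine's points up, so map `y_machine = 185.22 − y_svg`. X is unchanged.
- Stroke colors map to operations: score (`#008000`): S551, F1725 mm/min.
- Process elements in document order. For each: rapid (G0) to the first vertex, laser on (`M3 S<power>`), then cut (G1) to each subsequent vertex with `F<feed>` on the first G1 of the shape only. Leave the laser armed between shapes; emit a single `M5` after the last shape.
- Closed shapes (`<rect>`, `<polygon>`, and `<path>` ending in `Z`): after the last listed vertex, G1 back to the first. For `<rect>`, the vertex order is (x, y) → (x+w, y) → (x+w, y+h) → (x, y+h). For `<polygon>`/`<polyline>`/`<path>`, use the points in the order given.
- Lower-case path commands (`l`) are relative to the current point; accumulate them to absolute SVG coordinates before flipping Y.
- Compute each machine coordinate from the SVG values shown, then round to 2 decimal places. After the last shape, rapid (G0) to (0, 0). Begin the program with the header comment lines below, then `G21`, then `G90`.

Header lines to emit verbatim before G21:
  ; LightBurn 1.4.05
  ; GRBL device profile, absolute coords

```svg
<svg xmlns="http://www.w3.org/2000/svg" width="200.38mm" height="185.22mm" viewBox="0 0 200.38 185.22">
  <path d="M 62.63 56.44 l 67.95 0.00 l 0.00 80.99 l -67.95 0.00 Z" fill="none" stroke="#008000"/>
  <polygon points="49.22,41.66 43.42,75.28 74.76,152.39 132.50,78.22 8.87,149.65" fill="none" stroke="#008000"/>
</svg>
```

; LightBurn 1.4.05
; GRBL device profile, absolute coords
G21
G90
G0 X62.63 Y128.78
M3 S551
G1 X130.58 Y128.78 F1725
G1 X130.58 Y47.79
G1 X62.63 Y47.79
G1 X62.63 Y128.78
G0 X49.22 Y143.56
M3 S551
G1 X43.42 Y109.94 F1725
G1 X74.76 Y32.83
G1 X132.50 Y107.00
G1 X8.87 Y35.57
G1 X49.22 Y143.56
M5
G0 X0.00 Y0.00

1 u = 1 mm; y_m = 185.22 − y.

[1] `<path>` rectangle, #008000→score S551 F1725: (62.63,128.78) → (130.58,128.78) → (130.58,47.79) → (62.63,47.79) → (62.63,128.78) (closed)

[2] `<polygon>` closed polygon, #008000→score S551 F1725: (49.22,143.56) → (43.42,109.94) → (74.76,32.83) → (132.50,107.00) → (8.87,35.57) → (49.22,143.56) (closed)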